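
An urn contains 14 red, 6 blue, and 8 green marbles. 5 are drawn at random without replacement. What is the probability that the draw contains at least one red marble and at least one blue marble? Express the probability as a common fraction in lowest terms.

250/351

There are C(28,5) = 98280 possible draws.
By inclusion-exclusion on the complements, draws missing all red or all blue: C(14,5) + C(22,5) − C(8,5) = 2002 + 26334 − 56 = 28280.
So draws with at least one of each: 98280 − 28280 = 70000, probability 70000/98280 = 250/351.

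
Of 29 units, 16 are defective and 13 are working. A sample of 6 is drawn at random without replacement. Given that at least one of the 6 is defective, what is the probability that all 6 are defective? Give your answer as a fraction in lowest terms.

Work in counts. Selections with at least one defective: C(29,6) − C(13,6) = 475020 − 1716 = 473304.
Of those, selections where all 6 are defective: C(16,6) = 8008.
Conditional probability = 8008/473304 = 77/4551.

77/4551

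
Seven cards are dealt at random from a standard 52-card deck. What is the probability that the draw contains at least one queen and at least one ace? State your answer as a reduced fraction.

There are C(52,7) = 133784560 possible draws.
By inclusion-exclusion on the complements, draws missing all queens or all aces: C(48,7) + C(48,7) − C(44,7) = 73629072 + 73629072 − 38320568 = 108937576.
So draws with at least one of each: 133784560 − 108937576 = 24846984, probability 24846984/133784560 = 3105873/16723070.

3105873/16723070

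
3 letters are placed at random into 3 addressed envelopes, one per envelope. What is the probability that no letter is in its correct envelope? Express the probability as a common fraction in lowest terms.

1/3

There are 3! = 6 assignments.
By inclusion-exclusion, assignments with no fixed points: C(3,0)·3! − C(3,1)·2! + C(3,2)·1! − C(3,3)·0! = 2.
Probability = 2/6 = 1/3.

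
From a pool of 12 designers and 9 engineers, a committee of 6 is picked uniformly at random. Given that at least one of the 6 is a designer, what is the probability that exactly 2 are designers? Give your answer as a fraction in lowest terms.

Work in counts. Selections with at least one designer: C(21,6) − C(9,6) = 54264 − 84 = 54180.
Of those, selections where exactly 2 are designers: C(12,2)·C(9,4) = 66·126 = 8316.
Conditional probability = 8316/54180 = 33/215.

33/215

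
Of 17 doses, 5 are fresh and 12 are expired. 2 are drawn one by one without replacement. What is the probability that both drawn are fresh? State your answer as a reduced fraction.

5/68

Multiply the conditional probabilities at each draw: 5/17 · 4/16 = 20/272 = 5/68.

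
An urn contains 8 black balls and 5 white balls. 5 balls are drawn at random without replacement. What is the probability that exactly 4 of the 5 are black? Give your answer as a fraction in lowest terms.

There are C(13,5) = 1287 ways to choose 5 from 13.
Selections with exactly 4 black: choose 4 of the 8 black and 1 of the 5 white, C(8,4)·C(5,1) = 70·5 = 350.
Probability = 350/1287.

350/1287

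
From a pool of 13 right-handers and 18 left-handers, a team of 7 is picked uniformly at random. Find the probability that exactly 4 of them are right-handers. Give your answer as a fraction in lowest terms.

Total number of selections: C(31,7) = 2629575.
Selections with exactly 4 right-handers: choose 4 of the 13 right-handers and 3 of the 18 left-handers, C(13,4)·C(18,3) = 715·816 = 583440.
Probability = 583440/2629575 = 2992/13485.

2992/13485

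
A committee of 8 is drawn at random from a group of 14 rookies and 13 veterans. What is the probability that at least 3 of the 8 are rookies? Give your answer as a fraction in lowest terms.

528/575

Total selections: C(27,8) = 2220075.
Count the complement (fewer than 3 rookies): C(14,0)·C(13,8) + C(14,1)·C(13,7) + C(14,2)·C(13,6) = 1287 + 24024 + 156156 = 181467.
Probability = 1 − 181467/2220075 = 2038608/2220075 = 528/575.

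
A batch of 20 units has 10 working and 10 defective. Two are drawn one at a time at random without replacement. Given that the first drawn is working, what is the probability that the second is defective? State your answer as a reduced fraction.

After removing one working, 19 remain: 9 working and 10 defective.
So the probability the next is defective is 10/19.

10/19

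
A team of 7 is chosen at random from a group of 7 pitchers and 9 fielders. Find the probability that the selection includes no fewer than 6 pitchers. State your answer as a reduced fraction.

4/715

There are C(16,7) = 11440 ways to choose the 7.
Favorable selections (no fewer than 6 pitchers): C(7,6)·C(9,1) + C(7,7)·C(9,0) = 63 + 1 = 64.
Probability = 64/11440 = 4/715.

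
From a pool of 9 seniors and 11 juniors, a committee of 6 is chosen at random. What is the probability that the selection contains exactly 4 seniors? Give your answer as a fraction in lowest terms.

There are C(20,6) = 38760 ways to choose 6 from 20.
Selections with exactly 4 seniors: choose 4 of the 9 seniors and 2 of the 11 juniors, C(9,4)·C(11,2) = 126·55 = 6930.
Probability = 6930/38760 = 231/1292.

231/1292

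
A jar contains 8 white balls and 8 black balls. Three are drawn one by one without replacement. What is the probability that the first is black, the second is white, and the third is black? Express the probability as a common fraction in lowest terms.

Multiply the conditional probabilities at each draw: 8/16 · 8/15 · 7/14 = 448/3360 = 2/15.

2/15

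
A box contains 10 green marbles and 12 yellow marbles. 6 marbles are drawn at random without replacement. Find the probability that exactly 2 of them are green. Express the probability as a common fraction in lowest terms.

675/2261

The sample space is all 6-subsets of the 22: C(22,6) = 74613.
Selections with exactly 2 green: choose 2 of the 10 green and 4 of the 12 yellow, C(10,2)·C(12,4) = 45·495 = 22275.
Probability = 22275/74613 = 675/2261.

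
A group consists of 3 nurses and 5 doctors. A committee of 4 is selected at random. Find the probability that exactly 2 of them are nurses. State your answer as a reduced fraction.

There are C(8,4) = 70 ways to choose 4 from 8.
Selections with exactly 2 nurses: choose 2 of the 3 nurses and 2 of the 5 doctors, C(3,2)·C(5,2) = 3·10 = 30.
Probability = 30/70 = 3/7.

3/7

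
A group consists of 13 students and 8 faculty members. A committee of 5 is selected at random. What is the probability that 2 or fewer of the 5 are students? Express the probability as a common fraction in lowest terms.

254/969

There are C(21,5) = 20349 ways to choose the 5.
Favorable selections (2 or fewer students): C(13,0)·C(8,5) + C(13,1)·C(8,4) + C(13,2)·C(8,3) = 56 + 910 + 4368 = 5334.
Probability = 5334/20349 = 254/969.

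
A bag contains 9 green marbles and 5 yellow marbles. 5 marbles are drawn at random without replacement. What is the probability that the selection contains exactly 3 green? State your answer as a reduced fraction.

60/143

Total number of selections: C(14,5) = 2002.
Selections with exactly 3 green: choose 3 of the 9 green and 2 of the 5 yellow, C(9,3)·C(5,2) = 84·10 = 840.
Probability = 840/2002 = 60/143.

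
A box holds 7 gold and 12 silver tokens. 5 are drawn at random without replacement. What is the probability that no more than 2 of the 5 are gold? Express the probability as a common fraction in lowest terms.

There are C(19,5) = 11628 ways to choose the 5.
Favorable selections (no more than 2 gold): C(7,0)·C(12,5) + C(7,1)·C(12,4) + C(7,2)·C(12,3) = 792 + 3465 + 4620 = 8877.
Probability = 8877/11628 = 2959/3876.

2959/3876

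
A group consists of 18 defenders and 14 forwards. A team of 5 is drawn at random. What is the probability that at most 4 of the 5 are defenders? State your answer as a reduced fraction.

3443/3596

Total selections: C(32,5) = 201376.
The complement is exactly 5 defenders: C(18,5)·C(14,0) = 8568.
Probability = 1 − 8568/201376 = 192808/201376 = 3443/3596.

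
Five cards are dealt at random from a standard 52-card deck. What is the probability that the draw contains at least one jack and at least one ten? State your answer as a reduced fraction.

There are C(52,5) = 2598960 possible draws.
By inclusion-exclusion on the complements, draws missing all jacks or all tens: C(48,5) + C(48,5) − C(44,5) = 1712304 + 1712304 − 1086008 = 2338600.
So draws with at least one of each: 2598960 − 2338600 = 260360, probability 260360/2598960 = 6509/64974.

6509/64974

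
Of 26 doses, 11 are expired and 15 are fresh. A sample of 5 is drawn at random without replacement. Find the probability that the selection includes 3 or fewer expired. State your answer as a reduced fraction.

1372/1495

Total selections: C(26,5) = 65780.
Favorable selections (3 or fewer expired): C(11,0)·C(15,5) + C(11,1)·C(15,4) + C(11,2)·C(15,3) + C(11,3)·C(15,2) = 3003 + 15015 + 25025 + 17325 = 60368.
Probability = 60368/65780 = 1372/1495.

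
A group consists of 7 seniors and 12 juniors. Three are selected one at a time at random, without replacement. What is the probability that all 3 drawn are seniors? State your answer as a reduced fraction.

35/969

Multiply the conditional probabilities at each draw: 7/19 · 6/18 · 5/17 = 210/5814 = 35/969.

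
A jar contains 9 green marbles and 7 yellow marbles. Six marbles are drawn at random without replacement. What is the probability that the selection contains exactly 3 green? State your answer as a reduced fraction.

105/286

There are C(16,6) = 8008 ways to choose 6 from 16.
Selections with exactly 3 green: choose 3 of the 9 green and 3 of the 7 yellow, C(9,3)·C(7,3) = 84·35 = 2940.
Probability = 2940/8008 = 105/286.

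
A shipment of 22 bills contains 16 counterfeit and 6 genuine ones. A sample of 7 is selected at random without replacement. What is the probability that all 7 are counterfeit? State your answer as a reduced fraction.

There are C(22,7) = 170544 possible selections.
Selections with all counterfeit: C(16,7) = 11440.
Probability = 11440/170544 = 65/969.

65/969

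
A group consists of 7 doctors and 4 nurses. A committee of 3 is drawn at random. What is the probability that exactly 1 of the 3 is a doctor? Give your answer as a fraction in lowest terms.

There are C(11,3) = 165 ways to choose 3 from 11.
Selections with exactly 1 doctor: choose 1 of the 7 doctors and 2 of the 4 nurses, C(7,1)·C(4,2) = 7·6 = 42.
Probability = 42/165 = 14/55.

14/55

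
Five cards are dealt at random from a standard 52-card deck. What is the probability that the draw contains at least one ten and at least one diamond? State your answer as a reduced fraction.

229297/866320

There are C(52,5) = 2598960 possible draws.
By inclusion-exclusion on the complements, draws missing all tens or all diamonds: C(48,5) + C(39,5) − C(36,5) = 1712304 + 575757 − 376992 = 1911069.
So draws with at least one of each: 2598960 − 1911069 = 687891, probability 687891/2598960 = 229297/866320.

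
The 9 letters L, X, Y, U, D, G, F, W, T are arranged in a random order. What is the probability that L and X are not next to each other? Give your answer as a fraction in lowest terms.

There are 9! = 362880 arrangements.
Arrangements with L and X adjacent: 2·8! = 80640.
So not adjacent: 362880 − 80640 = 282240, probability 282240/362880 = 7/9.

7/9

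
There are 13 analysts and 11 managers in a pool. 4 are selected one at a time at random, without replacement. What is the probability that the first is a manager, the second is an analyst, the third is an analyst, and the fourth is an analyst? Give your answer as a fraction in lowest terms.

143/1932

Multiply the conditional probabilities at each draw: 11/24 · 13/23 · 12/22 · 11/21 = 18876/255024 = 143/1932.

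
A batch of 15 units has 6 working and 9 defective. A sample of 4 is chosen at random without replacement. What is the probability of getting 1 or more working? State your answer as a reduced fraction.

There are C(15,4) = 1365 ways to choose the 4.
The complement is all 4 are defective: C(9,4) = 126.
Probability = 1 − 126/1365 = 1239/1365 = 59/65.

59/65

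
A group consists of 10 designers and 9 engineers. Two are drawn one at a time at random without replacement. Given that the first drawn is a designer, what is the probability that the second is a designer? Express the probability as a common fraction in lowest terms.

1/2

After removing one designer, 18 remain: 9 designers and 9 engineers.
So the probability the next is a designer is 9/18 = 1/2.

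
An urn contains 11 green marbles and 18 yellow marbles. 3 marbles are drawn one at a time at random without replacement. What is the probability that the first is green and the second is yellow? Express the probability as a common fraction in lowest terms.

Multiply the conditional probabilities at each draw: 11/29 · 18/28 = 198/812 = 99/406.

99/406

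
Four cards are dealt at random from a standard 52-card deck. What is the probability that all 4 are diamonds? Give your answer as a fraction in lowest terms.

11/4165

There are C(52,4) = 270725 possible 4-card hands.
Hands that are all diamonds: C(13,4) = 715.
Probability = 715/270725 = 11/4165.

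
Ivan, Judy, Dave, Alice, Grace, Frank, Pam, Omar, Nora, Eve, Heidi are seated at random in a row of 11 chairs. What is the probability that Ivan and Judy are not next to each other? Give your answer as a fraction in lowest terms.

9/11

There are 11! = 39916800 arrangements.
Arrangements with Ivan and Judy adjacent: 2·10! = 7257600.
So not adjacent: 39916800 − 7257600 = 32659200, probability 32659200/39916800 = 9/11.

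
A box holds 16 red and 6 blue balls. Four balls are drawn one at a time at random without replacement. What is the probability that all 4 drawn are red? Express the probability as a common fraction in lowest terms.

52/209

Multiply the conditional probabilities at each draw: 16/22 · 15/21 · 14/20 · 13/19 = 43680/175560 = 52/209.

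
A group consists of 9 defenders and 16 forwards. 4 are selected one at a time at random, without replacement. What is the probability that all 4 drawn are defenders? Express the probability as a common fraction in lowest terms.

63/6325

Multiply the conditional probabilities at each draw: 9/25 · 8/24 · 7/23 · 6/22 = 3024/303600 = 63/6325.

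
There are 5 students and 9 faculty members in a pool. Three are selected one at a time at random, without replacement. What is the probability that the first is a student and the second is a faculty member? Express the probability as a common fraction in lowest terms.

45/182

Multiply the conditional probabilities at each draw: 5/14 · 9/13 = 45/182.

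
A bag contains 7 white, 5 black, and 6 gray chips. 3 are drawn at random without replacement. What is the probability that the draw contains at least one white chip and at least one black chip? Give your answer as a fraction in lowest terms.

385/816

There are C(18,3) = 816 possible draws.
By inclusion-exclusion on the complements, draws missing all white or all black: C(11,3) + C(13,3) − C(6,3) = 165 + 286 − 20 = 431.
So draws with at least one of each: 816 − 431 = 385, probability 385/816.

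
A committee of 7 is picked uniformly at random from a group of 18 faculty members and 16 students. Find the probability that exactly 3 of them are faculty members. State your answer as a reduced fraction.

2730/9889

The sample space is all 7-subsets of the 34: C(34,7) = 5379616.
Selections with exactly 3 faculty members: choose 3 of the 18 faculty members and 4 of the 16 students, C(18,3)·C(16,4) = 816·1820 = 1485120.
Probability = 1485120/5379616 = 2730/9889.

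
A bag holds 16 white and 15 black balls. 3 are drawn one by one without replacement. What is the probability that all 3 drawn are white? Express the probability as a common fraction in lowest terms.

Multiply the conditional probabilities at each draw: 16/31 · 15/30 · 14/29 = 3360/26970 = 112/899.

112/899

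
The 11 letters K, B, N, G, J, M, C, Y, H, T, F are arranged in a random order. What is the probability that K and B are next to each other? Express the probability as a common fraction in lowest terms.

There are 11! = 39916800 arrangements.
Treat K and B as a block: 10! arrangements of the blocks × 2 orders within the block = 2·3628800 = 7257600.
Probability = 7257600/39916800 = 2/11.

2/11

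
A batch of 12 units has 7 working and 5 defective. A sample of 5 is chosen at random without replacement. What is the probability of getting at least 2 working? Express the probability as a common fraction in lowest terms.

There are C(12,5) = 792 ways to choose the 5.
Count the complement (fewer than 2 working): C(7,0)·C(5,5) + C(7,1)·C(5,4) = 1 + 35 = 36.
Probability = 1 − 36/792 = 756/792 = 21/22.

21/22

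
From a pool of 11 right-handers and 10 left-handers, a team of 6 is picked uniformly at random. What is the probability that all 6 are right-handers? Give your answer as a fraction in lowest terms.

11/1292

There are C(21,6) = 54264 possible selections.
Selections with all right-handers: C(11,6) = 462.
Probability = 462/54264 = 11/1292.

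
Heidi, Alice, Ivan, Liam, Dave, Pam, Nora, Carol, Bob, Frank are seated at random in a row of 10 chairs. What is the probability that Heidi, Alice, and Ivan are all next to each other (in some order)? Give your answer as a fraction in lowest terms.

1/15

There are 10! = 3628800 arrangements.
Treat the three as one block: 8! placements × 3! orders within the block = 40320·6 = 241920.
Probability = 241920/3628800 = 1/15.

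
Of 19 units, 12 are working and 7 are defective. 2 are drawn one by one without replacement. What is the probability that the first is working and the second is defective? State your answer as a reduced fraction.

Multiply the conditional probabilities at each draw: 12/19 · 7/18 = 84/342 = 14/57.

14/57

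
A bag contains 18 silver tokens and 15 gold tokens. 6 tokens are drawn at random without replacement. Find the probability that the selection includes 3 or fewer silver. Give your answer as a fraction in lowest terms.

There are C(33,6) = 1107568 ways to choose the 6.
Favorable selections (3 or fewer silver): C(18,0)·C(15,6) + C(18,1)·C(15,5) + C(18,2)·C(15,4) + C(18,3)·C(15,3) = 5005 + 54054 + 208845 + 371280 = 639184.
Probability = 639184/1107568 = 5707/9889.

5707/9889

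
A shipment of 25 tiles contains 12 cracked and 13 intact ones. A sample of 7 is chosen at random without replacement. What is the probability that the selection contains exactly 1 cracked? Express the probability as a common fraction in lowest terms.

468/10925

There are C(25,7) = 480700 ways to choose 7 from 25.
Selections with exactly 1 cracked: choose 1 of the 12 cracked and 6 of the 13 intact, C(12,1)·C(13,6) = 12·1716 = 20592.
Probability = 20592/480700 = 468/10925.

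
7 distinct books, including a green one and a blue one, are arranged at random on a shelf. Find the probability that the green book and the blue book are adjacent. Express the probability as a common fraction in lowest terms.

There are 7! = 5040 arrangements.
Treat the green book and the blue book as a block: 6! arrangements of the blocks × 2 orders within the block = 2·720 = 1440.
Probability = 1440/5040 = 2/7.

2/7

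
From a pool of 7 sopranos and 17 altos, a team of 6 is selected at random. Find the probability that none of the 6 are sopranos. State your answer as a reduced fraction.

There are C(24,6) = 134596 possible selections.
Selections with no sopranos (all altos): C(17,6) = 12376.
Probability = 12376/134596 = 442/4807.

442/4807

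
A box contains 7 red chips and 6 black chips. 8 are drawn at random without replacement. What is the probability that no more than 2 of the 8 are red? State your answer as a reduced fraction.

7/429

There are C(13,8) = 1287 ways to choose the 8.
Favorable selections (no more than 2 red): C(7,2)·C(6,6) = 21.
Probability = 21/1287 = 7/429.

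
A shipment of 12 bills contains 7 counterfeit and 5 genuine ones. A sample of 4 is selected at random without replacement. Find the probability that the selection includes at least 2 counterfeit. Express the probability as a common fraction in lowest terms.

28/33

There are C(12,4) = 495 ways to choose the 4.
Count the complement (fewer than 2 counterfeit): C(7,0)·C(5,4) + C(7,1)·C(5,3) = 5 + 70 = 75.
Probability = 1 − 75/495 = 420/495 = 28/33.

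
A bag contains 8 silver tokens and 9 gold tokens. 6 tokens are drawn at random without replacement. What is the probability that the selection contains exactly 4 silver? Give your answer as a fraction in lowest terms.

The sample space is all 6-subsets of the 17: C(17,6) = 12376.
Selections with exactly 4 silver: choose 4 of the 8 silver and 2 of the 9 gold, C(8,4)·C(9,2) = 70·36 = 2520.
Probability = 2520/12376 = 45/221.

45/221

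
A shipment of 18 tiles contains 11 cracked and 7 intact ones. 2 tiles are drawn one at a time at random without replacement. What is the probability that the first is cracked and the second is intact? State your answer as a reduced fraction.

77/306

Multiply the conditional probabilities at each draw: 11/18 · 7/17 = 77/306.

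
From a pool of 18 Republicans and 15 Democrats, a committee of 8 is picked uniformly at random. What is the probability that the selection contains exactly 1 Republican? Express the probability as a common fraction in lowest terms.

The sample space is all 8-subsets of the 33: C(33,8) = 13884156.
Selections with exactly 1 Republican: choose 1 of the 18 Republicans and 7 of the 15 Democrats, C(18,1)·C(15,7) = 18·6435 = 115830.
Probability = 115830/13884156 = 15/1798.

15/1798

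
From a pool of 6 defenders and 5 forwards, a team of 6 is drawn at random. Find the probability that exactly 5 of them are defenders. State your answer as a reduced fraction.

5/77

There are C(11,6) = 462 ways to choose 6 from 11.
Selections with exactly 5 defenders: choose 5 of the 6 defenders and 1 of the 5 forwards, C(6,5)·C(5,1) = 6·5 = 30.
Probability = 30/462 = 5/77.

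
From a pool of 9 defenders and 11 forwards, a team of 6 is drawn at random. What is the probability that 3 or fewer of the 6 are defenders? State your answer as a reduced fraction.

Total selections: C(20,6) = 38760.
Favorable selections (3 or fewer defenders): C(9,0)·C(11,6) + C(9,1)·C(11,5) + C(9,2)·C(11,4) + C(9,3)·C(11,3) = 462 + 4158 + 11880 + 13860 = 30360.
Probability = 30360/38760 = 253/323.

253/323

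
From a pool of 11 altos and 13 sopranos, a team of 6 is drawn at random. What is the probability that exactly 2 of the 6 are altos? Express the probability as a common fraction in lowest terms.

The sample space is all 6-subsets of the 24: C(24,6) = 134596.
Selections with exactly 2 altos: choose 2 of the 11 altos and 4 of the 13 sopranos, C(11,2)·C(13,4) = 55·715 = 39325.
Probability = 39325/134596 = 3575/12236.

3575/12236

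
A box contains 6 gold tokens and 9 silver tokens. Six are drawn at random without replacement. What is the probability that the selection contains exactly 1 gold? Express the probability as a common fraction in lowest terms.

Total number of selections: C(15,6) = 5005.
Selections with exactly 1 gold: choose 1 of the 6 gold and 5 of the 9 silver, C(6,1)·C(9,5) = 6·126 = 756.
Probability = 756/5005 = 108/715.

108/715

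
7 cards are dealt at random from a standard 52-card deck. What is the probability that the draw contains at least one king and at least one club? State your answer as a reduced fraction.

There are C(52,7) = 133784560 possible draws.
By inclusion-exclusion on the complements, draws missing all kings or all clubs: C(48,7) + C(39,7) − C(36,7) = 73629072 + 15380937 − 8347680 = 80662329.
So draws with at least one of each: 133784560 − 80662329 = 53122231, probability 53122231/133784560.

53122231/133784560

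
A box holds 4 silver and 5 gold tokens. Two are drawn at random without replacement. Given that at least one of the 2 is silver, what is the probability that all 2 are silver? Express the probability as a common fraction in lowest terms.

Work in counts. Selections with at least one silver: C(9,2) − C(5,2) = 36 − 10 = 26.
Of those, selections where all 2 are silver: C(4,2) = 6.
Conditional probability = 6/26 = 3/13.

3/13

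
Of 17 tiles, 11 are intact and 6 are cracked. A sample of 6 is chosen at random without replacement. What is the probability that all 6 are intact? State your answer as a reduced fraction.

33/884

There are C(17,6) = 12376 possible selections.
Selections with all intact: C(11,6) = 462.
Probability = 462/12376 = 33/884.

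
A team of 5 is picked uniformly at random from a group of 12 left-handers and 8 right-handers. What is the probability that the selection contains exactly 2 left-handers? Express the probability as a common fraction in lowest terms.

77/323

There are C(20,5) = 15504 ways to choose 5 from 20.
Selections with exactly 2 left-handers: choose 2 of the 12 left-handers and 3 of the 8 right-handers, C(12,2)·C(8,3) = 66·56 = 3696.
Probability = 3696/15504 = 77/323.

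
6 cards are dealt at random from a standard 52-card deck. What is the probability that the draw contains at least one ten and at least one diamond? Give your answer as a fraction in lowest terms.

6772177/20358520

There are C(52,6) = 20358520 possible draws.
By inclusion-exclusion on the complements, draws missing all tens or all diamonds: C(48,6) + C(39,6) − C(36,6) = 12271512 + 3262623 − 1947792 = 13586343.
So draws with at least one of each: 20358520 − 13586343 = 6772177, probability 6772177/20358520.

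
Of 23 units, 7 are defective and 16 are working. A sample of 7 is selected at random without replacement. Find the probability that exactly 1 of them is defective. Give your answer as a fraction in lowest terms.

5096/22287

Total number of selections: C(23,7) = 245157.
Selections with exactly 1 defective: choose 1 of the 7 defective and 6 of the 16 working, C(7,1)·C(16,6) = 7·8008 = 56056.
Probability = 56056/245157 = 5096/22287.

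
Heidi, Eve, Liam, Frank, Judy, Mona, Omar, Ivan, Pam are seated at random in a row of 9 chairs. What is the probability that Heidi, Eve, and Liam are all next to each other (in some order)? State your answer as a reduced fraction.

There are 9! = 362880 arrangements.
Treat the three as one block: 7! placements × 3! orders within the block = 5040·6 = 30240.
Probability = 30240/362880 = 1/12.

1/12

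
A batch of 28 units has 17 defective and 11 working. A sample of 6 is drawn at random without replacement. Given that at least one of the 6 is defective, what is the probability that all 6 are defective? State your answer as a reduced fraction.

Work in counts. Selections with at least one defective: C(28,6) − C(11,6) = 376740 − 462 = 376278.
Of those, selections where all 6 are defective: C(17,6) = 12376.
Conditional probability = 12376/376278 = 52/1581.

52/1581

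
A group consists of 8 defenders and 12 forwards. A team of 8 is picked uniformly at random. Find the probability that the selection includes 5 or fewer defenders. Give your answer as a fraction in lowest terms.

24805/25194

There are C(20,8) = 125970 ways to choose the 8.
Favorable selections (5 or fewer defenders): C(8,0)·C(12,8) + C(8,1)·C(12,7) + C(8,2)·C(12,6) + C(8,3)·C(12,5) + C(8,4)·C(12,4) + C(8,5)·C(12,3) = 495 + 6336 + 25872 + 44352 + 34650 + 12320 = 124025.
Probability = 124025/125970 = 24805/25194.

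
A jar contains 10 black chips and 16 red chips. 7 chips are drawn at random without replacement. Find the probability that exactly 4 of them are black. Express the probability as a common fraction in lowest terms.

There are C(26,7) = 657800 ways to choose 7 from 26.
Selections with exactly 4 black: choose 4 of the 10 black and 3 of the 16 red, C(10,4)·C(16,3) = 210·560 = 117600.
Probability = 117600/657800 = 588/3289.

588/3289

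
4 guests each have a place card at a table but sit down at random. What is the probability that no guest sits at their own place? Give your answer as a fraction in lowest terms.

There are 4! = 24 seatings.
By inclusion-exclusion, seatings with no fixed points: C(4,0)·4! − C(4,1)·3! + C(4,2)·2! − C(4,3)·1! + C(4,4)·0! = 9.
Probability = 9/24 = 3/8.

3/8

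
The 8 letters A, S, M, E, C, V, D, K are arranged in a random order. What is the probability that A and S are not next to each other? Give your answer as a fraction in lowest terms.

There are 8! = 40320 arrangements.
Arrangements with A and S adjacent: 2·7! = 10080.
So not adjacent: 40320 − 10080 = 30240, probability 30240/40320 = 3/4.

3/4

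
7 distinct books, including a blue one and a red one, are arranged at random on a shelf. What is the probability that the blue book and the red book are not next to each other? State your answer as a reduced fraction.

5/7

There are 7! = 5040 arrangements.
Arrangements with the blue book and the red book adjacent: 2·6! = 1440.
So not adjacent: 5040 − 1440 = 3600, probability 3600/5040 = 5/7.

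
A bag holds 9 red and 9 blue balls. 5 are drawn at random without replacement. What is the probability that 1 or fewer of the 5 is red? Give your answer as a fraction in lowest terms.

5/34

Total selections: C(18,5) = 8568.
Favorable selections (1 or fewer red): C(9,0)·C(9,5) + C(9,1)·C(9,4) = 126 + 1134 = 1260.
Probability = 1260/8568 = 5/34.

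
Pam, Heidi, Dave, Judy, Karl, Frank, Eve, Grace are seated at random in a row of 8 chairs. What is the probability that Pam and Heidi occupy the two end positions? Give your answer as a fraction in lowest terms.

There are 8! = 40320 arrangements.
Place Pam and Heidi at the ends in 2 ways, arrange the remaining 6 in 6! = 720 ways: 2·720 = 1440.
Probability = 1440/40320 = 1/28.

1/28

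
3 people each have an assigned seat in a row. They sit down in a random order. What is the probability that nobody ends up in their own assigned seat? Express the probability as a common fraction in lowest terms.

There are 3! = 6 seatings.
By inclusion-exclusion, seatings with no fixed points: C(3,0)·3! − C(3,1)·2! + C(3,2)·1! − C(3,3)·0! = 2.
Probability = 2/6 = 1/3.

1/3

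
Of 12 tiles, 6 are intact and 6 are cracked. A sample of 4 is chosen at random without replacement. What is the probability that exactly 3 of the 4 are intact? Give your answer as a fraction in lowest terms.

The sample space is all 4-subsets of the 12: C(12,4) = 495.
Selections with exactly 3 intact: choose 3 of the 6 intact and 1 of the 6 cracked, C(6,3)·C(6,1) = 20·6 = 120.
Probability = 120/495 = 8/33.

8/33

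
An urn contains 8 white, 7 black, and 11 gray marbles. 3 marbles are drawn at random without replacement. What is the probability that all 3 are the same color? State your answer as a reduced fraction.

There are C(26,3) = 2600 ways to draw 3 marbles.
All same color: C(8,3) + C(7,3) + C(11,3) = 56 + 35 + 165 = 256.
Probability = 256/2600 = 32/325.

32/325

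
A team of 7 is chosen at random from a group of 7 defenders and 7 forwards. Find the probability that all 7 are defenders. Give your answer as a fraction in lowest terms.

1/3432

There are C(14,7) = 3432 possible selections.
Selections with all defenders: C(7,7) = 1.
Probability = 1/3432.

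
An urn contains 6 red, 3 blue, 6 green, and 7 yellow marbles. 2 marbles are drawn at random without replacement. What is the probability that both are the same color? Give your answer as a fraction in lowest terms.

18/77

There are C(22,2) = 231 ways to draw 2 marbles.
All same color: C(6,2) + C(3,2) + C(6,2) + C(7,2) = 15 + 3 + 15 + 21 = 54.
Probability = 54/231 = 18/77.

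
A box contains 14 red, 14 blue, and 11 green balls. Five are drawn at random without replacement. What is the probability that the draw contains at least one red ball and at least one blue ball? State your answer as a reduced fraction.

22379/27417

There are C(39,5) = 575757 possible draws.
By inclusion-exclusion on the complements, draws missing all red or all blue: C(25,5) + C(25,5) − C(11,5) = 53130 + 53130 − 462 = 105798.
So draws with at least one of each: 575757 − 105798 = 469959, probability 469959/575757 = 22379/27417.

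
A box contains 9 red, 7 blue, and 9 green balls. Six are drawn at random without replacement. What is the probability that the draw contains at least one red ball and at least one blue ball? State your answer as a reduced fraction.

489/575

There are C(25,6) = 177100 possible draws.
By inclusion-exclusion on the complements, draws missing all red or all blue: C(16,6) + C(18,6) − C(9,6) = 8008 + 18564 − 84 = 26488.
So draws with at least one of each: 177100 − 26488 = 150612, probability 150612/177100 = 489/575.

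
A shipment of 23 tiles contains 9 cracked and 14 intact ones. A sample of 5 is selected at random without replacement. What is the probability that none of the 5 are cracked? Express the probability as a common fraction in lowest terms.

26/437

There are C(23,5) = 33649 possible selections.
Selections with no cracked (all intact): C(14,5) = 2002.
Probability = 2002/33649 = 26/437.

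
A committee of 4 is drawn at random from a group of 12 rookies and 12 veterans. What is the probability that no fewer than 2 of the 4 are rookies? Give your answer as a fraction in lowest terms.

227/322

Total selections: C(24,4) = 10626.
Count the complement (fewer than 2 rookies): C(12,0)·C(12,4) + C(12,1)·C(12,3) = 495 + 2640 = 3135.
Probability = 1 − 3135/10626 = 7491/10626 = 227/322.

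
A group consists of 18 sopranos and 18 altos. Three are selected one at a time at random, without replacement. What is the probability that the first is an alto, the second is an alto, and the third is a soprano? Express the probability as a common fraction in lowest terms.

9/70

Multiply the conditional probabilities at each draw: 18/36 · 17/35 · 18/34 = 5508/42840 = 9/70.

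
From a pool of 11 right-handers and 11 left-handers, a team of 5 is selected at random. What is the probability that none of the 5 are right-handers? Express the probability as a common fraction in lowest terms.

1/57

There are C(22,5) = 26334 possible selections.
Selections with no right-handers (all left-handers): C(11,5) = 462.
Probability = 462/26334 = 1/57.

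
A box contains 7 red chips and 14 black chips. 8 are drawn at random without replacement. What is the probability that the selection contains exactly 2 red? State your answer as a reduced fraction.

The sample space is all 8-subsets of the 21: C(21,8) = 203490.
Selections with exactly 2 red: choose 2 of the 7 red and 6 of the 14 black, C(7,2)·C(14,6) = 21·3003 = 63063.
Probability = 63063/203490 = 1001/3230.

1001/3230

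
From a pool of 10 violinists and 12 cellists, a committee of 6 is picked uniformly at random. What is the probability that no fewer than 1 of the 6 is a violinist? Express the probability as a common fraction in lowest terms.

319/323

There are C(22,6) = 74613 ways to choose the 6.
The complement is all 6 are cellists: C(12,6) = 924.
Probability = 1 − 924/74613 = 73689/74613 = 319/323.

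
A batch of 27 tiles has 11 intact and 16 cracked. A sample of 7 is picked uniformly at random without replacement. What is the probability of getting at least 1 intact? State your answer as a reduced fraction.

Total selections: C(27,7) = 888030.
Favorable selections (at least 1 intact): C(11,1)·C(16,6) + C(11,2)·C(16,5) + C(11,3)·C(16,4) + C(11,4)·C(16,3) + C(11,5)·C(16,2) + C(11,6)·C(16,1) + C(11,7)·C(16,0) = 88088 + 240240 + 300300 + 184800 + 55440 + 7392 + 330 = 876590.
Probability = 876590/888030 = 613/621.

613/621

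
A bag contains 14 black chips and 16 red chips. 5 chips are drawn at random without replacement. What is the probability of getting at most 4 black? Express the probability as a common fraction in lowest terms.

Total selections: C(30,5) = 142506.
The complement is exactly 5 black: C(14,5)·C(16,0) = 2002.
Probability = 1 − 2002/142506 = 140504/142506 = 772/783.

772/783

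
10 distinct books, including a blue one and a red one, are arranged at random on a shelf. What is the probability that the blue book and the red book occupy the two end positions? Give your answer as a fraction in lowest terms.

1/45

There are 10! = 3628800 arrangements.
Place the blue book and the red book at the ends in 2 ways, arrange the remaining 8 in 8! = 40320 ways: 2·40320 = 80640.
Probability = 80640/3628800 = 1/45.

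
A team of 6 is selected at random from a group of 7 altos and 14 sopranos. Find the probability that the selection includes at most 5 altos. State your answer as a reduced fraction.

7751/7752

There are C(21,6) = 54264 ways to choose the 6.
Favorable selections (at most 5 altos): C(7,0)·C(14,6) + C(7,1)·C(14,5) + C(7,2)·C(14,4) + C(7,3)·C(14,3) + C(7,4)·C(14,2) + C(7,5)·C(14,1) = 3003 + 14014 + 21021 + 12740 + 3185 + 294 = 54257.
Probability = 54257/54264 = 7751/7752.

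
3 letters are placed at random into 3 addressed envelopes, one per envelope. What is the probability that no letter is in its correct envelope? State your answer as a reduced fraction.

There are 3! = 6 assignments.
By inclusion-exclusion, assignments with no fixed points: C(3,0)·3! − C(3,1)·2! + C(3,2)·1! − C(3,3)·0! = 2.
Probability = 2/6 = 1/3.

1/3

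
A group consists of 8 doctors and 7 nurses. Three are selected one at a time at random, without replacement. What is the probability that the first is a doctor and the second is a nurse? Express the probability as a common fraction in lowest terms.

4/15

Multiply the conditional probabilities at each draw: 8/15 · 7/14 = 56/210 = 4/15.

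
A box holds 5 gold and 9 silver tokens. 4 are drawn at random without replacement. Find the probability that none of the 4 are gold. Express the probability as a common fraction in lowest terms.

18/143

There are C(14,4) = 1001 possible selections.
Selections with no gold (all silver): C(9,4) = 126.
Probability = 126/1001 = 18/143.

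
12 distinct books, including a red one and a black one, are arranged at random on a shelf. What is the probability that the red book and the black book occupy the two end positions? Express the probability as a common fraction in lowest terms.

1/66

There are 12! = 479001600 arrangements.
Place the red book and the black book at the ends in 2 ways, arrange the remaining 10 in 10! = 3628800 ways: 2·3628800 = 7257600.
Probability = 7257600/479001600 = 1/66.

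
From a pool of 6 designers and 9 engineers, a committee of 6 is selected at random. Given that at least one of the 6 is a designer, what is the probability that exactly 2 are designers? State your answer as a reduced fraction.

Work in counts. Selections with at least one designer: C(15,6) − C(9,6) = 5005 − 84 = 4921.
Of those, selections where exactly 2 are designers: C(6,2)·C(9,4) = 15·126 = 1890.
Conditional probability = 1890/4921 = 270/703.

270/703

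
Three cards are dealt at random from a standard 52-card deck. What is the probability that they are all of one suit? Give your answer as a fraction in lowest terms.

There are C(52,3) = 22100 possible 3-card hands.
Hands of one suit: 4 suits × C(13,3) = 4·286 = 1144.
Probability = 1144/22100 = 22/425.

22/425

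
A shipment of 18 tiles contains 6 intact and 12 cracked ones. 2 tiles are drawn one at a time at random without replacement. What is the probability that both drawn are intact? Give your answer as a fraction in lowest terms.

5/51

Multiply the conditional probabilities at each draw: 6/18 · 5/17 = 30/306 = 5/51.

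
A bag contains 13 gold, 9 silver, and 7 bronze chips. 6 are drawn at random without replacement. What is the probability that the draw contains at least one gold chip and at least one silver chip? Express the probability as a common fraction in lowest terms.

There are C(29,6) = 475020 possible draws.
By inclusion-exclusion on the complements, draws missing all gold or all silver: C(16,6) + C(20,6) − C(7,6) = 8008 + 38760 − 7 = 46761.
So draws with at least one of each: 475020 − 46761 = 428259, probability 428259/475020 = 10981/12180.

10981/12180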